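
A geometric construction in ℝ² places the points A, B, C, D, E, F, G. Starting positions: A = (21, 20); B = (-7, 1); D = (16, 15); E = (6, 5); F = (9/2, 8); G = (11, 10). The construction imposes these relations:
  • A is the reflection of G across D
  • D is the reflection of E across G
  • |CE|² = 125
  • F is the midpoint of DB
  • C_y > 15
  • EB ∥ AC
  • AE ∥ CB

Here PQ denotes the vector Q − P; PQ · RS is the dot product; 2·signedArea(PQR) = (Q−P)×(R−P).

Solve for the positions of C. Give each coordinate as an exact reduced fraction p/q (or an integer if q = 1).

1. C_x = 8  [AE ∥ CB ∩ EB ∥ AC]
2. C_y = 16  [AE ∥ CB ∩ EB ∥ AC]
   → C = (8, 16)

C = (8, 16)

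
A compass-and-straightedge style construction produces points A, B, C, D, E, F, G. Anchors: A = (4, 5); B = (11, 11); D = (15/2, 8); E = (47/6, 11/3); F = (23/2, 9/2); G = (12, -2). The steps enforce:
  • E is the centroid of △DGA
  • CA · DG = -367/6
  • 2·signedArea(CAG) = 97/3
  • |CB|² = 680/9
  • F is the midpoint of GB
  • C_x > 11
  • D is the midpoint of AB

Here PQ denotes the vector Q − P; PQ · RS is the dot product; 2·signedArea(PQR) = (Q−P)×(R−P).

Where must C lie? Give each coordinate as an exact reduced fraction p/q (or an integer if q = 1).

C = (35/3, 7/3)

1. C_x = 35/3  [2·signedArea(CAG) = 97/3 ∩ CA · DG = -367/6]
2. C_y = 7/3  [2·signedArea(CAG) = 97/3 ∩ CA · DG = -367/6]
   → C = (35/3, 7/3)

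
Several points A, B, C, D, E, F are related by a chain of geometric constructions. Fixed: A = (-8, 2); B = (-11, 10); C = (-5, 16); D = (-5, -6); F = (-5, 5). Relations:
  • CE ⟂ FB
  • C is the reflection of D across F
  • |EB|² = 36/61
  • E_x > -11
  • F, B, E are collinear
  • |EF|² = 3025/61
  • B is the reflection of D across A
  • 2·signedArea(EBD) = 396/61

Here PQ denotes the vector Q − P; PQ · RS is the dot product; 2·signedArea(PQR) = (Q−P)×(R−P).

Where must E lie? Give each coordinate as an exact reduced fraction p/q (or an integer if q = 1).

1. E_x = -635/61  [F, B, E are collinear ∩ CE ⟂ FB]
2. E_y = 580/61  [F, B, E are collinear ∩ CE ⟂ FB]
   → E = (-635/61, 580/61)

E = (-635/61, 580/61)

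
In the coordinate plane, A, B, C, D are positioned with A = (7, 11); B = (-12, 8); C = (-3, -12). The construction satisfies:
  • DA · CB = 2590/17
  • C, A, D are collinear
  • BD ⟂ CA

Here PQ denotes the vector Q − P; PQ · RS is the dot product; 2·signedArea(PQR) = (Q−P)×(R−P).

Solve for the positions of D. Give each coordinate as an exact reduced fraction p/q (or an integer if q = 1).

1. D_x = 49/17  [C, A, D are collinear ∩ BD ⟂ CA]
2. D_y = 26/17  [C, A, D are collinear ∩ BD ⟂ CA]
   → D = (49/17, 26/17)

D = (49/17, 26/17)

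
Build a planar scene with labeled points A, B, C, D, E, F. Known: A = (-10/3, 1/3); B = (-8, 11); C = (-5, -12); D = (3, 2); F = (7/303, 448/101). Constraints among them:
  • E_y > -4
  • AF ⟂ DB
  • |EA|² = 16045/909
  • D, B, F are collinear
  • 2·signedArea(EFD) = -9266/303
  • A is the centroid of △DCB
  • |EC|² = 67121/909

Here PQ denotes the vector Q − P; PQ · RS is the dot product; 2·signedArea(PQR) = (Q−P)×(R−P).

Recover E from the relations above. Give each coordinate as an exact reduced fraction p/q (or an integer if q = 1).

1. E_x = -754/303  [line 246/101·x + 902/303·y + 5248/303 = 0 ∩ |EC|² = 67121/909]
2. E_y = -382/101  [line 246/101·x + 902/303·y + 5248/303 = 0 ∩ |EC|² = 67121/909]
   → E = (-754/303, -382/101)

E = (-754/303, -382/101)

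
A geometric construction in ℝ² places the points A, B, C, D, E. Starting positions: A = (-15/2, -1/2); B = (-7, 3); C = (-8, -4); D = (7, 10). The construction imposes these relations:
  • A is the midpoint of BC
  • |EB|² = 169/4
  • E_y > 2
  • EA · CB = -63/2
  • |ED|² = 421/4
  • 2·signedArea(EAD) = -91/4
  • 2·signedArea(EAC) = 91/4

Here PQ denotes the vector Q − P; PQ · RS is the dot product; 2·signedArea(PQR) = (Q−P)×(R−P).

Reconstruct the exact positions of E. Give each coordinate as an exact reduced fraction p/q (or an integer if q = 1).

E = (-1/2, 3)

1. E_x = -1/2  [2·signedArea(EAD) = -91/4 ∩ EA · CB = -63/2]
2. E_y = 3  [2·signedArea(EAD) = -91/4 ∩ EA · CB = -63/2]
   → E = (-1/2, 3)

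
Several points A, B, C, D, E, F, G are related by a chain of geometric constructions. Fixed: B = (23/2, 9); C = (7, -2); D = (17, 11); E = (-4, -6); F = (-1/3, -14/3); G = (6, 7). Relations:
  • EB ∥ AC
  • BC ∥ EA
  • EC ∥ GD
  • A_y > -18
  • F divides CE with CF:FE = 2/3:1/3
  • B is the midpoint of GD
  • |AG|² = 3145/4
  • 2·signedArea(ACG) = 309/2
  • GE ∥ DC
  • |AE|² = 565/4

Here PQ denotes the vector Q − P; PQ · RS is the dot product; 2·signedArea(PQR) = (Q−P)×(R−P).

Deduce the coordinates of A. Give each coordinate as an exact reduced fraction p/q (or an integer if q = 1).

A = (-17/2, -17)

1. A_x = -17/2  [EB ∥ AC ∩ BC ∥ EA]
2. A_y = -17  [EB ∥ AC ∩ BC ∥ EA]
   → A = (-17/2, -17)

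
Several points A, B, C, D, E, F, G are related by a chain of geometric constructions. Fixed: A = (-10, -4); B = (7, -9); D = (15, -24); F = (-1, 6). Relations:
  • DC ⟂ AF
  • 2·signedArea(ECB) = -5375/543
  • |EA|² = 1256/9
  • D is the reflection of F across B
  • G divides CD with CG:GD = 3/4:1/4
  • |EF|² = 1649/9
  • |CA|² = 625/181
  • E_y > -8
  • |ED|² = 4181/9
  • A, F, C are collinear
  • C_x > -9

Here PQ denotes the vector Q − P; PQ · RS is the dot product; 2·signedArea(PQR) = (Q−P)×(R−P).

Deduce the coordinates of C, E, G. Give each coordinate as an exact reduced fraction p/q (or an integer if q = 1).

1. C_x = -1585/181  [A, F, C are collinear ∩ DC ⟂ AF]
2. C_y = -474/181  [A, F, C are collinear ∩ DC ⟂ AF]
   → C = (-1585/181, -474/181)
3. E_x = 4/3  [line 1155/181·x + 2852/181·y + 58124/543 = 0 ∩ |ED|² = 4181/9]
4. E_y = -22/3  [line 1155/181·x + 2852/181·y + 58124/543 = 0 ∩ |ED|² = 4181/9]
   → E = (4/3, -22/3)
5. G_x = 1640/181  [G divides CD with CG:GD = 3/4:1/4]
6. G_y = -6753/362  [G divides CD with CG:GD = 3/4:1/4]
   → G = (1640/181, -6753/362)

C = (-1585/181, -474/181)
E = (4/3, -22/3)
G = (1640/181, -6753/362)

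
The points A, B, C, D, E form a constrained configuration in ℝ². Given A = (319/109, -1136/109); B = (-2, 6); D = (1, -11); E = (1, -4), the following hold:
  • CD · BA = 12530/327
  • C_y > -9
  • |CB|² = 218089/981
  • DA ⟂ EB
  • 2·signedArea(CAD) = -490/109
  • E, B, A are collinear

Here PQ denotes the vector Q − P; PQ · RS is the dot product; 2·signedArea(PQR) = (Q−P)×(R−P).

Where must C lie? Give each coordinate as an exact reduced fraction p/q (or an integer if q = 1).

1. C_x = 249/109  [line 63/109·x + -210/109·y + -1883/109 = 0 ∩ |CB|² = 218089/981]
2. C_y = -2708/327  [line 63/109·x + -210/109·y + -1883/109 = 0 ∩ |CB|² = 218089/981]
   → C = (249/109, -2708/327)

C = (249/109, -2708/327)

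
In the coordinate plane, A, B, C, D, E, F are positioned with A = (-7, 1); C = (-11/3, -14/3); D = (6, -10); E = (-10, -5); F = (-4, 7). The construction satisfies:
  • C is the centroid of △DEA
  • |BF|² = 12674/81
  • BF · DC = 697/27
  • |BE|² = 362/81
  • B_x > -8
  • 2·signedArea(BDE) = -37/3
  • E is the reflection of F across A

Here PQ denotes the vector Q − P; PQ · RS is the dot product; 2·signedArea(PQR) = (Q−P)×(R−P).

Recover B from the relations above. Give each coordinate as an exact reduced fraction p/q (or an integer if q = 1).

1. B_x = -71/9  [2·signedArea(BDE) = -37/3 ∩ BF · DC = 697/27]
2. B_y = -44/9  [2·signedArea(BDE) = -37/3 ∩ BF · DC = 697/27]
   → B = (-71/9, -44/9)

B = (-71/9, -44/9)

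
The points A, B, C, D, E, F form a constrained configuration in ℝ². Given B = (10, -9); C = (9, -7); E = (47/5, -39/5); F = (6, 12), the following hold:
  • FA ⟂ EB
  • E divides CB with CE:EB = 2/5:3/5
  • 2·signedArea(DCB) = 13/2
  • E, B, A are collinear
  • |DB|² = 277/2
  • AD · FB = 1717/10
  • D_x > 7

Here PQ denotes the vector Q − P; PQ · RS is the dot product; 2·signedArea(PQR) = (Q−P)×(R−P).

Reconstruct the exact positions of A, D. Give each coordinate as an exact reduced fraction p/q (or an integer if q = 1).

1. A_x = 4/5  [E, B, A are collinear ∩ FA ⟂ EB]
2. A_y = 47/5  [E, B, A are collinear ∩ FA ⟂ EB]
   → A = (4/5, 47/5)
3. D_x = 15/2  [2·signedArea(DCB) = 13/2 ∩ AD · FB = 1717/10]
4. D_y = 5/2  [2·signedArea(DCB) = 13/2 ∩ AD · FB = 1717/10]
   → D = (15/2, 5/2)

A = (4/5, 47/5)
D = (15/2, 5/2)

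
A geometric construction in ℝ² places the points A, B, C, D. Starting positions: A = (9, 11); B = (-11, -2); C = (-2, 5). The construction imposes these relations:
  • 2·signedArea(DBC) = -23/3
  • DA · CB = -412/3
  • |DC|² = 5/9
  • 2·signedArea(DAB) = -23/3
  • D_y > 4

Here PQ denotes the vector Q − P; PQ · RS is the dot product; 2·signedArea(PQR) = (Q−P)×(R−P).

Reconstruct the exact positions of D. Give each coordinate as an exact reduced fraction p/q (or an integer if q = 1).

D = (-4/3, 14/3)

1. D_x = -4/3  [2·signedArea(DBC) = -23/3 ∩ DA · CB = -412/3]
2. D_y = 14/3  [2·signedArea(DBC) = -23/3 ∩ DA · CB = -412/3]
   → D = (-4/3, 14/3)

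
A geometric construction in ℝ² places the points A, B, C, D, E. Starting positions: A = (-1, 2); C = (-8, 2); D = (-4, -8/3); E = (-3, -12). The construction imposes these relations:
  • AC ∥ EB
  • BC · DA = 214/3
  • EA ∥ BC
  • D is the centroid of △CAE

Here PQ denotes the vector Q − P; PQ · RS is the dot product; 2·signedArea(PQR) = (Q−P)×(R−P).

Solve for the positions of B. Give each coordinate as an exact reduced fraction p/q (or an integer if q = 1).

B = (-10, -12)

1. B_x = -10  [EA ∥ BC ∩ AC ∥ EB]
2. B_y = -12  [EA ∥ BC ∩ AC ∥ EB]
   → B = (-10, -12)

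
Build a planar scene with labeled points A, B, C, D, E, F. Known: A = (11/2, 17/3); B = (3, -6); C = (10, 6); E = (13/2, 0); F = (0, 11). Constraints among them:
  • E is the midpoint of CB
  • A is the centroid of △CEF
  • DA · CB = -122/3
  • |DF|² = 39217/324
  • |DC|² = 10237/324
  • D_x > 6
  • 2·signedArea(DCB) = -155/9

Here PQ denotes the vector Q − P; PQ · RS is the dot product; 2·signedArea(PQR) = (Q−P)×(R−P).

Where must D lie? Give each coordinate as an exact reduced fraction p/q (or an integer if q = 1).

1. D_x = 37/6  [2·signedArea(DCB) = -155/9 ∩ DA · CB = -122/3]
2. D_y = 17/9  [2·signedArea(DCB) = -155/9 ∩ DA · CB = -122/3]
   → D = (37/6, 17/9)

D = (37/6, 17/9)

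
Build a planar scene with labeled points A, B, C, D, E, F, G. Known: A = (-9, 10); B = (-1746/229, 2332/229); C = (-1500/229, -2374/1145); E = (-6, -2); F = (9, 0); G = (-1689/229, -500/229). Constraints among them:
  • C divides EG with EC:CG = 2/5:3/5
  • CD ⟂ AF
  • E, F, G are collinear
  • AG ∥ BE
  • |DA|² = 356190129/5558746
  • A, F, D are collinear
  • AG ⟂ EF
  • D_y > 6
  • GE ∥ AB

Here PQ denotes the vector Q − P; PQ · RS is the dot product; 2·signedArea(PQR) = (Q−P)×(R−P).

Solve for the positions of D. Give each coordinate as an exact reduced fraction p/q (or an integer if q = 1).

1. D_x = -48609/24274  [A, F, D are collinear ∩ CD ⟂ AF]
2. D_y = 148375/24274  [A, F, D are collinear ∩ CD ⟂ AF]
   → D = (-48609/24274, 148375/24274)

D = (-48609/24274, 148375/24274)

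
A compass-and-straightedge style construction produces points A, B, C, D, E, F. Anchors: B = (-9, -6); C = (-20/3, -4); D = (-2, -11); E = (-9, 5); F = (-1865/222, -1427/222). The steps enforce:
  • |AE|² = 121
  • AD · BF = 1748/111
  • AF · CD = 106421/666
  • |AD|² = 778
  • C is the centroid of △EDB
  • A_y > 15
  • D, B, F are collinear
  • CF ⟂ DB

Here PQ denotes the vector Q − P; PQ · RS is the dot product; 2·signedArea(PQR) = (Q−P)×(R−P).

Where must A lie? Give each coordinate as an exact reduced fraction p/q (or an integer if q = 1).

1. A_x = -9  [AD · BF = 1748/111 ∩ AF · CD = 106421/666]
2. A_y = 16  [AD · BF = 1748/111 ∩ AF · CD = 106421/666]
   → A = (-9, 16)

A = (-9, 16)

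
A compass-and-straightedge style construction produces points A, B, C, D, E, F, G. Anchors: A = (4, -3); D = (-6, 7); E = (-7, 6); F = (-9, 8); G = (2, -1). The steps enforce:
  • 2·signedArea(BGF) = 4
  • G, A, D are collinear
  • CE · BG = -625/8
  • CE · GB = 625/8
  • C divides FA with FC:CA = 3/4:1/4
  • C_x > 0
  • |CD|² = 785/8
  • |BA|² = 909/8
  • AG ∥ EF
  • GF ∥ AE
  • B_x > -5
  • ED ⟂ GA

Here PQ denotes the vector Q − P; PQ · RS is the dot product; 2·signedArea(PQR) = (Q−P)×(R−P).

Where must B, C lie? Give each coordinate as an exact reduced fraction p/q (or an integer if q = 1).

1. C_x = 3/4  [C divides FA with FC:CA = 3/4:1/4]
2. C_y = -1/4  [C divides FA with FC:CA = 3/4:1/4]
   → C = (3/4, -1/4)
3. B_x = -17/4  [2·signedArea(BGF) = 4 ∩ CE · GB = 625/8]
4. B_y = 15/4  [2·signedArea(BGF) = 4 ∩ CE · GB = 625/8]
   → B = (-17/4, 15/4)

B = (-17/4, 15/4)
C = (3/4, -1/4)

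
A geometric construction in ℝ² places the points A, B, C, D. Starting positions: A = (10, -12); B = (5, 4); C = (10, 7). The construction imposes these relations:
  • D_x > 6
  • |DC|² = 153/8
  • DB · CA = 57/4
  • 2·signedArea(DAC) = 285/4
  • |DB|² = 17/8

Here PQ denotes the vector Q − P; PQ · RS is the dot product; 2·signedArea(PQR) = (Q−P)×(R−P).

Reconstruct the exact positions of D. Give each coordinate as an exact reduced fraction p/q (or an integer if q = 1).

1. D_x = 25/4  [2·signedArea(DAC) = 285/4 ∩ DB · CA = 57/4]
2. D_y = 19/4  [2·signedArea(DAC) = 285/4 ∩ DB · CA = 57/4]
   → D = (25/4, 19/4)

D = (25/4, 19/4)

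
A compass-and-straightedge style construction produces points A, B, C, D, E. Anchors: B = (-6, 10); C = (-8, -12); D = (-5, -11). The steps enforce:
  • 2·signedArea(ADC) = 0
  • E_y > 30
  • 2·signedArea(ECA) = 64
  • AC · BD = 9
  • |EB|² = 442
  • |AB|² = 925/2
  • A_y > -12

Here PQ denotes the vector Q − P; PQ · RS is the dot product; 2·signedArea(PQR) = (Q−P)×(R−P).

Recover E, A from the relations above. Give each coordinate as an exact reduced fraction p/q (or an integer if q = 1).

1. A_x = -13/2  [2·signedArea(ADC) = 0 ∩ AC · BD = 9]
2. A_y = -23/2  [2·signedArea(ADC) = 0 ∩ AC · BD = 9]
   → A = (-13/2, -23/2)
3. E_x = -7  [line -1/2·x + 3/2·y + -50 = 0 ∩ |EB|² = 442]
4. E_y = 31  [line -1/2·x + 3/2·y + -50 = 0 ∩ |EB|² = 442]
   → E = (-7, 31)

A = (-13/2, -23/2)
E = (-7, 31)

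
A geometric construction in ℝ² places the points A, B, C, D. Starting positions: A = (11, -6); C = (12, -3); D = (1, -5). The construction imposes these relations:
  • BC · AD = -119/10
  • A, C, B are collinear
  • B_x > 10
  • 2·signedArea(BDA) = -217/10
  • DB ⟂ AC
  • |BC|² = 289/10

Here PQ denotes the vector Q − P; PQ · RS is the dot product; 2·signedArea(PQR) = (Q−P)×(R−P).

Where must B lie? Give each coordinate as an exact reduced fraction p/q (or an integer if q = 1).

B = (103/10, -81/10)

1. B_x = 103/10  [A, C, B are collinear ∩ DB ⟂ AC]
2. B_y = -81/10  [A, C, B are collinear ∩ DB ⟂ AC]
   → B = (103/10, -81/10)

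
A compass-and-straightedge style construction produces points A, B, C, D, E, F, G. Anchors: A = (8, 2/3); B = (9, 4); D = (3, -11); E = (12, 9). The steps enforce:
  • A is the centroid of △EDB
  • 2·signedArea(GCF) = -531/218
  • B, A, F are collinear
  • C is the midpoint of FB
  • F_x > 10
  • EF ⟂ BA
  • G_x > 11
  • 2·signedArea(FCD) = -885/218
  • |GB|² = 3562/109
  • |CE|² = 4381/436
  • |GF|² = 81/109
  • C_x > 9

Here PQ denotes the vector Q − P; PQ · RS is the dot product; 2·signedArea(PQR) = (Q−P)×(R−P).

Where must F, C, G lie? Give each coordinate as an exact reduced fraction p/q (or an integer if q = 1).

1. F_x = 1158/109  [B, A, F are collinear ∩ EF ⟂ BA]
2. F_y = 1026/109  [B, A, F are collinear ∩ EF ⟂ BA]
   → F = (1158/109, 1026/109)
3. C_x = 2139/218  [C is the midpoint of FB]
4. C_y = 731/109  [C is the midpoint of FB]
   → C = (2139/218, 731/109)
5. G_x = 1248/109  [line -295/109·x + 177/218·y + 5133/218 = 0 ∩ |GB|² = 3562/109]
6. G_y = 999/109  [line -295/109·x + 177/218·y + 5133/218 = 0 ∩ |GB|² = 3562/109]
   → G = (1248/109, 999/109)

C = (2139/218, 731/109)
F = (1158/109, 1026/109)
G = (1248/109, 999/109)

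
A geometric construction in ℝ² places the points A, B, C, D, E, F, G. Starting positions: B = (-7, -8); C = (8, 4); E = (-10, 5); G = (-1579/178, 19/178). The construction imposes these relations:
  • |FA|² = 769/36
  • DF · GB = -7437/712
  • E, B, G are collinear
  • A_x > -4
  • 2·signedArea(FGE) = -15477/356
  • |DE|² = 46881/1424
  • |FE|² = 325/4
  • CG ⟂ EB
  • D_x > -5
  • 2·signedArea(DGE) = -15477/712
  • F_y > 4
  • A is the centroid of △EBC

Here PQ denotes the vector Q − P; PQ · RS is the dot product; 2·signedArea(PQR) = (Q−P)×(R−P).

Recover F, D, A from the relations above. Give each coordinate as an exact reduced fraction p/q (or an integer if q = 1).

A = (-3, 1/3)
D = (-1757/356, 205/89)
F = (-1, 9/2)

1. D_x = -1757/356  [line -871/178·x + -201/178·y + -15343/712 = 0 ∩ |DE|² = 46881/1424]
2. D_y = 205/89  [line -871/178·x + -201/178·y + -15343/712 = 0 ∩ |DE|² = 46881/1424]
   → D = (-1757/356, 205/89)
3. A_x = -3  [A is the centroid of △EBC]
4. A_y = 1/3  [A is the centroid of △EBC]
   → A = (-3, 1/3)
5. F_x = -1  [2·signedArea(FGE) = -15477/356 ∩ DF · GB = -7437/712]
6. F_y = 9/2  [2·signedArea(FGE) = -15477/356 ∩ DF · GB = -7437/712]
   → F = (-1, 9/2)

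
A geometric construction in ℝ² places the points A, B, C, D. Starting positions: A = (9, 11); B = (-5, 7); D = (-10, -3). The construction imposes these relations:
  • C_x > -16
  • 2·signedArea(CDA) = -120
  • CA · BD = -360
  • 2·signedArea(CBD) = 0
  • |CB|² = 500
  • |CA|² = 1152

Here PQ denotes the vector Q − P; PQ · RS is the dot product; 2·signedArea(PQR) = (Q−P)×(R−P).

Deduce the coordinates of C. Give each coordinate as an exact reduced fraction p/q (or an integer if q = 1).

C = (-15, -13)

1. C_x = -15  [2·signedArea(CBD) = 0 ∩ 2·signedArea(CDA) = -120]
2. C_y = -13  [2·signedArea(CBD) = 0 ∩ 2·signedArea(CDA) = -120]
   → C = (-15, -13)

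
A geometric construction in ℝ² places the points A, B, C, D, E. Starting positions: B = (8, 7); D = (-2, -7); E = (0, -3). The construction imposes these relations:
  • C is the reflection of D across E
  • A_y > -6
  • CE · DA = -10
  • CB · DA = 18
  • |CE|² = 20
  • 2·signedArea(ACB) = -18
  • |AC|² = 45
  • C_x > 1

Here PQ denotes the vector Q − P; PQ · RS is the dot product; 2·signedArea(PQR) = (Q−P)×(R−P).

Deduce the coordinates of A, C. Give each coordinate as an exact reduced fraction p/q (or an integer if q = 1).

A = (-1, -5)
C = (2, 1)

1. C_x = 2  [C is the reflection of D across E]
2. C_y = 1  [C is the reflection of D across E]
   → C = (2, 1)
3. A_x = -1  [2·signedArea(ACB) = -18 ∩ CB · DA = 18]
4. A_y = -5  [2·signedArea(ACB) = -18 ∩ CB · DA = 18]
   → A = (-1, -5)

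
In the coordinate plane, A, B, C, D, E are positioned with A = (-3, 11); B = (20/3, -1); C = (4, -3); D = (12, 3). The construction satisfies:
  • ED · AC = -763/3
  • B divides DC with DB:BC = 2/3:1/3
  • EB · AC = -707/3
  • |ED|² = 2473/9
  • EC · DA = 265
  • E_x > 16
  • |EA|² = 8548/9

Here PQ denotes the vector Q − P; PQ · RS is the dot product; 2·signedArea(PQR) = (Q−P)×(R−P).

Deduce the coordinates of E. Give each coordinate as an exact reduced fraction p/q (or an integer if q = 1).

1. E_x = 49/3  [EC · DA = 265 ∩ EB · AC = -707/3]
2. E_y = -13  [EC · DA = 265 ∩ EB · AC = -707/3]
   → E = (49/3, -13)

E = (49/3, -13)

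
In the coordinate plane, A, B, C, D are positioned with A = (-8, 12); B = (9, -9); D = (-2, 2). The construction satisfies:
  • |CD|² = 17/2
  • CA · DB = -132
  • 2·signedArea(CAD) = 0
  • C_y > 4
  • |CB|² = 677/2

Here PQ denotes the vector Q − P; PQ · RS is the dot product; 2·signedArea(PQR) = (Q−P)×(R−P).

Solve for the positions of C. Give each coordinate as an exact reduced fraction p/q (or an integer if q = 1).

C = (-7/2, 9/2)

1. C_x = -7/2  [2·signedArea(CAD) = 0 ∩ CA · DB = -132]
2. C_y = 9/2  [2·signedArea(CAD) = 0 ∩ CA · DB = -132]
   → C = (-7/2, 9/2)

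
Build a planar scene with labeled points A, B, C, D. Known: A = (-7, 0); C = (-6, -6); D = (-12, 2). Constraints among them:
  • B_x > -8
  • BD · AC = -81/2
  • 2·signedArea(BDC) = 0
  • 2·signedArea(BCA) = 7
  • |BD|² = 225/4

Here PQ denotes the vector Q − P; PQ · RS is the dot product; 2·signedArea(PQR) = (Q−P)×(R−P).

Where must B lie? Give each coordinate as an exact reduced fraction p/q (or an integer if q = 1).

1. B_x = -15/2  [2·signedArea(BDC) = 0 ∩ BD · AC = -81/2]
2. B_y = -4  [2·signedArea(BDC) = 0 ∩ BD · AC = -81/2]
   → B = (-15/2, -4)

B = (-15/2, -4)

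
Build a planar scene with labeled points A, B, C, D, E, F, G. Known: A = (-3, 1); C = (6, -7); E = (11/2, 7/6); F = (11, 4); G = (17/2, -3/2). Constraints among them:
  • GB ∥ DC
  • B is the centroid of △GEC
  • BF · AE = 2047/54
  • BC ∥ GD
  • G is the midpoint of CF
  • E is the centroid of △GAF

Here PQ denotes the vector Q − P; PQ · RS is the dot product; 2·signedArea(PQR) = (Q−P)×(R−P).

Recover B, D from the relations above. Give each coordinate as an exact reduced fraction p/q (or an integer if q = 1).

B = (20/3, -22/9)
D = (47/6, -109/18)

1. B_x = 20/3  [B is the centroid of △GEC]
2. B_y = -22/9  [B is the centroid of △GEC]
   → B = (20/3, -22/9)
3. D_x = 47/6  [GB ∥ DC ∩ BC ∥ GD]
4. D_y = -109/18  [GB ∥ DC ∩ BC ∥ GD]
   → D = (47/6, -109/18)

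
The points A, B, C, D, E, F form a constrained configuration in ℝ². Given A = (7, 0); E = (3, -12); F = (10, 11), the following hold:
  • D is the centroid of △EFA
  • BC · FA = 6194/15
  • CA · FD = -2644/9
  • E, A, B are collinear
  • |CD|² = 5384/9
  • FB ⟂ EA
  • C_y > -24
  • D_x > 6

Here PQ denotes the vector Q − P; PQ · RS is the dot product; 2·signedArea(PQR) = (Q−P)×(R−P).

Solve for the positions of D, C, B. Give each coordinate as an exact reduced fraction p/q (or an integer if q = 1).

B = (53/5, 54/5)
C = (-2/3, -71/3)
D = (20/3, -1/3)

1. D_x = 20/3  [D is the centroid of △EFA]
2. D_y = -1/3  [D is the centroid of △EFA]
   → D = (20/3, -1/3)
3. B_x = 53/5  [E, A, B are collinear ∩ FB ⟂ EA]
4. B_y = 54/5  [E, A, B are collinear ∩ FB ⟂ EA]
   → B = (53/5, 54/5)
5. C_x = -2/3  [CA · FD = -2644/9 ∩ BC · FA = 6194/15]
6. C_y = -71/3  [CA · FD = -2644/9 ∩ BC · FA = 6194/15]
   → C = (-2/3, -71/3)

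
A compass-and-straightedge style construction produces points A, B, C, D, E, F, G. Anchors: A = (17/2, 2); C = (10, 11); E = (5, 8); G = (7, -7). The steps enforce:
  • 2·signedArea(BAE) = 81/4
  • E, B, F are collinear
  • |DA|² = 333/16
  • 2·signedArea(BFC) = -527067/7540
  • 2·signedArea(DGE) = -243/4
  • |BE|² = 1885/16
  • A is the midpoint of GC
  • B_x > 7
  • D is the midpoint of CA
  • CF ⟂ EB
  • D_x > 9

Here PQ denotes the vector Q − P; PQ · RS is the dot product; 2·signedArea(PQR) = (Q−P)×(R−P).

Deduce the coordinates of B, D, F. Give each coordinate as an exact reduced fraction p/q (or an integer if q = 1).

1. B_x = 31/4  [line -6·x + -7/2·y + 151/4 = 0 ∩ |BE|² = 1885/16]
2. B_y = -5/2  [line -6·x + -7/2·y + 151/4 = 0 ∩ |BE|² = 1885/16]
   → B = (31/4, -5/2)
3. D_x = 37/4  [D is the midpoint of CA]
4. D_y = 13/2  [D is the midpoint of CA]
   → D = (37/4, 13/2)
5. F_x = 8644/1885  [2·signedArea(BFC) = -527067/7540 ∩ E, B, F are collinear]
6. F_y = 18062/1885  [2·signedArea(BFC) = -527067/7540 ∩ E, B, F are collinear]
   → F = (8644/1885, 18062/1885)

B = (31/4, -5/2)
D = (37/4, 13/2)
F = (8644/1885, 18062/1885)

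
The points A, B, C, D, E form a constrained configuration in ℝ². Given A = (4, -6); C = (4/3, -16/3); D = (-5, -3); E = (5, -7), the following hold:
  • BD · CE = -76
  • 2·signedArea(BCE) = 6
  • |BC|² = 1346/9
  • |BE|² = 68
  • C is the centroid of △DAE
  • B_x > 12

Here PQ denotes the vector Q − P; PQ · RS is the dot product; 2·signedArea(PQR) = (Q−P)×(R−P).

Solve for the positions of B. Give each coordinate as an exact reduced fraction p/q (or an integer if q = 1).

1. B_x = 13  [BD · CE = -76 ∩ 2·signedArea(BCE) = 6]
2. B_y = -9  [BD · CE = -76 ∩ 2·signedArea(BCE) = 6]
   → B = (13, -9)

B = (13, -9)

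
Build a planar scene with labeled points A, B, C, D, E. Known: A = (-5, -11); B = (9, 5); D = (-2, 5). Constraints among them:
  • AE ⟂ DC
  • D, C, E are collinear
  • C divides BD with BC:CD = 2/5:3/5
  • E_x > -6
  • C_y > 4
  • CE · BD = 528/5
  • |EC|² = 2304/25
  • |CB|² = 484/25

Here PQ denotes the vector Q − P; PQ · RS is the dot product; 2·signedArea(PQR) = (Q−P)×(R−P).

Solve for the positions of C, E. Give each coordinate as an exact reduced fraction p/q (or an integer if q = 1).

1. C_x = 23/5  [C divides BD with BC:CD = 2/5:3/5]
2. C_y = 5  [C divides BD with BC:CD = 2/5:3/5]
   → C = (23/5, 5)
3. E_x = -5  [D, C, E are collinear ∩ AE ⟂ DC]
4. E_y = 5  [D, C, E are collinear ∩ AE ⟂ DC]
   → E = (-5, 5)

C = (23/5, 5)
E = (-5, 5)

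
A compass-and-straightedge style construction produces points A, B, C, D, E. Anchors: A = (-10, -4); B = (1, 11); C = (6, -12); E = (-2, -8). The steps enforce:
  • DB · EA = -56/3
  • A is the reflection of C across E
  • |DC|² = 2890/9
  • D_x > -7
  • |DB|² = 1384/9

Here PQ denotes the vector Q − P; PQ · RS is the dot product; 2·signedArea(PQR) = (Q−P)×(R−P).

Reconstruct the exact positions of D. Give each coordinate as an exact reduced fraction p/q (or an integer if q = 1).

D = (-19/3, 1)

1. D_x = -19/3  [line 8·x + -4·y + 164/3 = 0 ∩ |DC|² = 2890/9]
2. D_y = 1  [line 8·x + -4·y + 164/3 = 0 ∩ |DC|² = 2890/9]
   → D = (-19/3, 1)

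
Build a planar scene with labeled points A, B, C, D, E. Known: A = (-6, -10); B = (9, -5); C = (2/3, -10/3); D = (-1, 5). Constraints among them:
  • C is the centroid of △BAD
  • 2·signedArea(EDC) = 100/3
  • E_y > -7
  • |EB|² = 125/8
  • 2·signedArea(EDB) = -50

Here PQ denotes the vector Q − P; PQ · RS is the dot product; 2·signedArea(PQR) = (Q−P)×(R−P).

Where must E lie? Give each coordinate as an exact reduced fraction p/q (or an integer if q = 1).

E = (21/4, -25/4)

1. E_x = 21/4  [2·signedArea(EDB) = -50 ∩ 2·signedArea(EDC) = 100/3]
2. E_y = -25/4  [2·signedArea(EDB) = -50 ∩ 2·signedArea(EDC) = 100/3]
   → E = (21/4, -25/4)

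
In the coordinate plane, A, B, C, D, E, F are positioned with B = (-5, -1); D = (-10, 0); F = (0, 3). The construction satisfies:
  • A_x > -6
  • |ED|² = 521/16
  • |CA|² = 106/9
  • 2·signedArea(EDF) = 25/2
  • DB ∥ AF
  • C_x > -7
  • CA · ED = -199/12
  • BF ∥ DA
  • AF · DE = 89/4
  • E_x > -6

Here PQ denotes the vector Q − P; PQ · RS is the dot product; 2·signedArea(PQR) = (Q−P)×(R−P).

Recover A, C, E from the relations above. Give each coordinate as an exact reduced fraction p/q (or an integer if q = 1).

A = (-5, 4)
C = (-20/3, 1)
E = (-5, 11/4)

1. A_x = -5  [DB ∥ AF ∩ BF ∥ DA]
2. A_y = 4  [DB ∥ AF ∩ BF ∥ DA]
   → A = (-5, 4)
3. E_x = -5  [2·signedArea(EDF) = 25/2 ∩ AF · DE = 89/4]
4. E_y = 11/4  [2·signedArea(EDF) = 25/2 ∩ AF · DE = 89/4]
   → E = (-5, 11/4)
5. C_x = -20/3  [line 5·x + 11/4·y + 367/12 = 0 ∩ |CA|² = 106/9]
6. C_y = 1  [line 5·x + 11/4·y + 367/12 = 0 ∩ |CA|² = 106/9]
   → C = (-20/3, 1)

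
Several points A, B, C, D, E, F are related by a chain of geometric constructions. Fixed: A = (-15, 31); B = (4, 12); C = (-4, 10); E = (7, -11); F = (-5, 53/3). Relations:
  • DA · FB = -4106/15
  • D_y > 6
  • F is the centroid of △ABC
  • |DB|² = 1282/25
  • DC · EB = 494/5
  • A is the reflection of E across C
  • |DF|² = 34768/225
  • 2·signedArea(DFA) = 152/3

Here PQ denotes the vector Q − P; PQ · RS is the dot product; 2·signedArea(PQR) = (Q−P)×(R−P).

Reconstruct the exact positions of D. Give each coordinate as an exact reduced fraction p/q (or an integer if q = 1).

1. D_x = -1/5  [DA · FB = -4106/15 ∩ DC · EB = 494/5]
2. D_y = 31/5  [DA · FB = -4106/15 ∩ DC · EB = 494/5]
   → D = (-1/5, 31/5)

D = (-1/5, 31/5)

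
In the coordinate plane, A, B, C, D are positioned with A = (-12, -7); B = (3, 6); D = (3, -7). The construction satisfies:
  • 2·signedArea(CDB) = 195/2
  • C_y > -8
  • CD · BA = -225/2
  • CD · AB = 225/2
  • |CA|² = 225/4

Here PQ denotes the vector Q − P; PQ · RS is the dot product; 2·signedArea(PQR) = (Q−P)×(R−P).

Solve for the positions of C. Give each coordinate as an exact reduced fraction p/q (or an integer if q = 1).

1. C_x = -9/2  [CD · BA = -225/2 ∩ 2·signedArea(CDB) = 195/2]
2. C_y = -7  [CD · BA = -225/2 ∩ 2·signedArea(CDB) = 195/2]
   → C = (-9/2, -7)

C = (-9/2, -7)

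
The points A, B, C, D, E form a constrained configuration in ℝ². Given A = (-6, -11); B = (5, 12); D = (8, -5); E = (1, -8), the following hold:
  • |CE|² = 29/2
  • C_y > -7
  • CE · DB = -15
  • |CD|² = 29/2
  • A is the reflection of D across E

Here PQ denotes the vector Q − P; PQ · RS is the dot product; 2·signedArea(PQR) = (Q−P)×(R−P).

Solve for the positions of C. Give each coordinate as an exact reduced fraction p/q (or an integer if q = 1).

1. C_x = 9/2  [line 3·x + -17·y + -124 = 0 ∩ |CE|² = 29/2]
2. C_y = -13/2  [line 3·x + -17·y + -124 = 0 ∩ |CE|² = 29/2]
   → C = (9/2, -13/2)

C = (9/2, -13/2)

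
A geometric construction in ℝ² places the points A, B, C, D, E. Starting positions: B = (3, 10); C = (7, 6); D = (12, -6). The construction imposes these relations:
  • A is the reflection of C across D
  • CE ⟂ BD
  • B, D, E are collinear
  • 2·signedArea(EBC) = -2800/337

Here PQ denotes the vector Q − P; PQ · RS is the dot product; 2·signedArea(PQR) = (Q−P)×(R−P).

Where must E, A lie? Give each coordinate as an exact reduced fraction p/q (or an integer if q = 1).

A = (17, -18)
E = (1911/337, 1770/337)

1. E_x = 1911/337  [B, D, E are collinear ∩ CE ⟂ BD]
2. E_y = 1770/337  [B, D, E are collinear ∩ CE ⟂ BD]
   → E = (1911/337, 1770/337)
3. A_x = 17  [A is the reflection of C across D]
4. A_y = -18  [A is the reflection of C across D]
   → A = (17, -18)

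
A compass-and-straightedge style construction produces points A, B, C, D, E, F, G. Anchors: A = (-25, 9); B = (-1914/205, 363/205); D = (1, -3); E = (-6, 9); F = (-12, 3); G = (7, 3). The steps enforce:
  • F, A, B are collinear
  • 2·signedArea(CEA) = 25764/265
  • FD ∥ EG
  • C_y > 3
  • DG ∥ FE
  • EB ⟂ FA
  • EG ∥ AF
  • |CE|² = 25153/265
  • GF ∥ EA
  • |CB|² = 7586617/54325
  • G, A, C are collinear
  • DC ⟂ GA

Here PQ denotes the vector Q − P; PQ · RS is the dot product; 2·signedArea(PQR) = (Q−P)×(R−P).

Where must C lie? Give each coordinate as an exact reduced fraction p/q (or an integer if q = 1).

C = (607/265, 1029/265)

1. C_x = 607/265  [G, A, C are collinear ∩ DC ⟂ GA]
2. C_y = 1029/265  [G, A, C are collinear ∩ DC ⟂ GA]
   → C = (607/265, 1029/265)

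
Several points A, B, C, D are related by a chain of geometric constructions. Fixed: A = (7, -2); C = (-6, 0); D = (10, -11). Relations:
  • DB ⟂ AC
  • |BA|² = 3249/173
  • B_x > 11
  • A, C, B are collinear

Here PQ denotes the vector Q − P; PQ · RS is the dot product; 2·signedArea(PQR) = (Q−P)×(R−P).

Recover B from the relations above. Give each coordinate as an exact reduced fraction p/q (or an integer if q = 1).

1. B_x = 1952/173  [A, C, B are collinear ∩ DB ⟂ AC]
2. B_y = -460/173  [A, C, B are collinear ∩ DB ⟂ AC]
   → B = (1952/173, -460/173)

B = (1952/173, -460/173)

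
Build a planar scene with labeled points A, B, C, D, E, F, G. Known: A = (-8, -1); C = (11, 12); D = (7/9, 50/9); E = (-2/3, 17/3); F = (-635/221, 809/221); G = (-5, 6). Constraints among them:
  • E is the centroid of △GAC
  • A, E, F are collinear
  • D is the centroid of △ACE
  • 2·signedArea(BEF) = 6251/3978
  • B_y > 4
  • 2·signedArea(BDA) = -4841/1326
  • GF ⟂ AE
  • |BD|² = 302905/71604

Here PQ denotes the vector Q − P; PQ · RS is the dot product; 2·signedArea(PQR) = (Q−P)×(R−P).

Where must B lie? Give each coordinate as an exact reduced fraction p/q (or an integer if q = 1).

1. B_x = -2084/1989  [2·signedArea(BEF) = 6251/3978 ∩ 2·signedArea(BDA) = -4841/1326]
2. B_y = 18331/3978  [2·signedArea(BEF) = 6251/3978 ∩ 2·signedArea(BDA) = -4841/1326]
   → B = (-2084/1989, 18331/3978)

B = (-2084/1989, 18331/3978)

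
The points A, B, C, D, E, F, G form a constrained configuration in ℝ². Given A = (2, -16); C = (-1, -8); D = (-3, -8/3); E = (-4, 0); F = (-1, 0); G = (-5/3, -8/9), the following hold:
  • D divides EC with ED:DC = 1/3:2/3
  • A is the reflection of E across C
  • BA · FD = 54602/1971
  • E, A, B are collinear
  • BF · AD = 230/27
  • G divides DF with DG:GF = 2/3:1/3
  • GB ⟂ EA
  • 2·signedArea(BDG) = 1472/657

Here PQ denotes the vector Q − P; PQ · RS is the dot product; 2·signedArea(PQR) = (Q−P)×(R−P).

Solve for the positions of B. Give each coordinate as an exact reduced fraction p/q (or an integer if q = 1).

1. B_x = -749/219  [E, A, B are collinear ∩ GB ⟂ EA]
2. B_y = -1016/657  [E, A, B are collinear ∩ GB ⟂ EA]
   → B = (-749/219, -1016/657)

B = (-749/219, -1016/657)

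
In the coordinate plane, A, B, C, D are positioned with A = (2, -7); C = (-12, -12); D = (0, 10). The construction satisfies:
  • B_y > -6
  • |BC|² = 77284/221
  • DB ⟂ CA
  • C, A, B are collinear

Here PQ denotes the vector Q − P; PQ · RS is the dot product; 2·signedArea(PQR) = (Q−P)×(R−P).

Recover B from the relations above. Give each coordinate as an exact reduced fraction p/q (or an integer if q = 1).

1. B_x = 1240/221  [C, A, B are collinear ∩ DB ⟂ CA]
2. B_y = -1262/221  [C, A, B are collinear ∩ DB ⟂ CA]
   → B = (1240/221, -1262/221)

B = (1240/221, -1262/221)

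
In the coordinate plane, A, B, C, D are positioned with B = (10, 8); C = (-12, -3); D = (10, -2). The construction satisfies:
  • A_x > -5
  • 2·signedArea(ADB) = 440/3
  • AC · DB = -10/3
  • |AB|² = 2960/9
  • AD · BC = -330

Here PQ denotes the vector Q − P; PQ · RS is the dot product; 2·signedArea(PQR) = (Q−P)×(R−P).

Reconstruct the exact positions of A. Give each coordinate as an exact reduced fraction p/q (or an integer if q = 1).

A = (-14/3, -8/3)

1. A_x = -14/3  [AC · DB = -10/3 ∩ 2·signedArea(ADB) = 440/3]
2. A_y = -8/3  [AC · DB = -10/3 ∩ 2·signedArea(ADB) = 440/3]
   → A = (-14/3, -8/3)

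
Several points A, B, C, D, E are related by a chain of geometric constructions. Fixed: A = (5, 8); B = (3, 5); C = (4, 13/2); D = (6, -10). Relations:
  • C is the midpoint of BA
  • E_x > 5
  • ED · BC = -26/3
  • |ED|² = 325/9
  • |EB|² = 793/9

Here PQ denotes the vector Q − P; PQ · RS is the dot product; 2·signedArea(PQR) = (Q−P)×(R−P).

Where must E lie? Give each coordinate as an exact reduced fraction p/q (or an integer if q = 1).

E = (17/3, -4)

1. E_x = 17/3  [line -1·x + -3/2·y + -1/3 = 0 ∩ |EB|² = 793/9]
2. E_y = -4  [line -1·x + -3/2·y + -1/3 = 0 ∩ |EB|² = 793/9]
   → E = (17/3, -4)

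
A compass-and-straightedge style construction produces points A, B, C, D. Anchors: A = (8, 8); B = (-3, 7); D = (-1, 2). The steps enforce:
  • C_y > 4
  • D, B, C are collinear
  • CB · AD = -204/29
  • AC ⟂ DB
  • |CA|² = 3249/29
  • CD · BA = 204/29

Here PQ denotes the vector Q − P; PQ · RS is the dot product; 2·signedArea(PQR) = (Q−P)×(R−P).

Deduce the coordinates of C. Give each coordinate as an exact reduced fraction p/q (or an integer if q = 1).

C = (-53/29, 118/29)

1. C_x = -53/29  [D, B, C are collinear ∩ AC ⟂ DB]
2. C_y = 118/29  [D, B, C are collinear ∩ AC ⟂ DB]
   → C = (-53/29, 118/29)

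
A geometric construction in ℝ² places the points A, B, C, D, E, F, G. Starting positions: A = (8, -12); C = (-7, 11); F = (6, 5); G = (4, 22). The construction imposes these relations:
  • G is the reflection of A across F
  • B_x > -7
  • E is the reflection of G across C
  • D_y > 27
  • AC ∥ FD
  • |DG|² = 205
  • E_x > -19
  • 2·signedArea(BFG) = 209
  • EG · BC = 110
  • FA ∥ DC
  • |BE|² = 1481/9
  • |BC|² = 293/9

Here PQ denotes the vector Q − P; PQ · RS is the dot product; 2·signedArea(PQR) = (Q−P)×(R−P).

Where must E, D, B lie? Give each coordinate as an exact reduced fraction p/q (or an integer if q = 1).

B = (-19/3, 16/3)
D = (-9, 28)
E = (-18, 0)

1. E_x = -18  [E is the reflection of G across C]
2. E_y = 0  [E is the reflection of G across C]
   → E = (-18, 0)
3. D_x = -9  [FA ∥ DC ∩ AC ∥ FD]
4. D_y = 28  [FA ∥ DC ∩ AC ∥ FD]
   → D = (-9, 28)
5. B_x = -19/3  [2·signedArea(BFG) = 209 ∩ EG · BC = 110]
6. B_y = 16/3  [2·signedArea(BFG) = 209 ∩ EG · BC = 110]
   → B = (-19/3, 16/3)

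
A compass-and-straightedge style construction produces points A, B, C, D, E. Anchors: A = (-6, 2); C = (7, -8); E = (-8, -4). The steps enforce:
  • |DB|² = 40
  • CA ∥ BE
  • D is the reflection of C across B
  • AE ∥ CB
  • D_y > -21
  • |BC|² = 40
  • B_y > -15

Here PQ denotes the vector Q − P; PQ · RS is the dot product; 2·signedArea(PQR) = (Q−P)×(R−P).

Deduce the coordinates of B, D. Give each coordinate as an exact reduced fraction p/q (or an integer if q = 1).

1. B_x = 5  [CA ∥ BE ∩ AE ∥ CB]
2. B_y = -14  [CA ∥ BE ∩ AE ∥ CB]
   → B = (5, -14)
3. D_x = 3  [D is the reflection of C across B]
4. D_y = -20  [D is the reflection of C across B]
   → D = (3, -20)

B = (5, -14)
D = (3, -20)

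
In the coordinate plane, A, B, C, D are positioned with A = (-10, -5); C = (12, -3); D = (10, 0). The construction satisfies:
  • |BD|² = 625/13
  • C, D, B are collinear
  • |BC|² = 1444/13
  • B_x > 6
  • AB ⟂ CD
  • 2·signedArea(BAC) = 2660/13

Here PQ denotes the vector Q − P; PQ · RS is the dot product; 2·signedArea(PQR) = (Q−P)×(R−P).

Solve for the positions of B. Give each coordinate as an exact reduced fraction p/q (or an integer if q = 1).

B = (80/13, 75/13)

1. B_x = 80/13  [C, D, B are collinear ∩ AB ⟂ CD]
2. B_y = 75/13  [C, D, B are collinear ∩ AB ⟂ CD]
   → B = (80/13, 75/13)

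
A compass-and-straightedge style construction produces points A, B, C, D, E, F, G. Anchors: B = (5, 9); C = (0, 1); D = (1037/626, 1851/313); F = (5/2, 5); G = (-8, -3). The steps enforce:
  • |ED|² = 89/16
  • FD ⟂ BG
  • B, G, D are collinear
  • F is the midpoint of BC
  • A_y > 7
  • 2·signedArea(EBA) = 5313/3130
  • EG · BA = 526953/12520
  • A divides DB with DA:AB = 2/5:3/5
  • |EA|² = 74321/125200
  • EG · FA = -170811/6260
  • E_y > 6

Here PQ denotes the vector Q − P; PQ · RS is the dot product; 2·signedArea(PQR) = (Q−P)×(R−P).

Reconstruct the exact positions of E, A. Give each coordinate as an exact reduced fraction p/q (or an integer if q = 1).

A = (9371/3130, 11187/1565)
E = (15/4, 7)

1. A_x = 9371/3130  [A divides DB with DA:AB = 2/5:3/5]
2. A_y = 11187/1565  [A divides DB with DA:AB = 2/5:3/5]
   → A = (9371/3130, 11187/1565)
3. E_x = 15/4  [EG · FA = -170811/6260 ∩ EG · BA = 526953/12520]
4. E_y = 7  [EG · FA = -170811/6260 ∩ EG · BA = 526953/12520]
   → E = (15/4, 7)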